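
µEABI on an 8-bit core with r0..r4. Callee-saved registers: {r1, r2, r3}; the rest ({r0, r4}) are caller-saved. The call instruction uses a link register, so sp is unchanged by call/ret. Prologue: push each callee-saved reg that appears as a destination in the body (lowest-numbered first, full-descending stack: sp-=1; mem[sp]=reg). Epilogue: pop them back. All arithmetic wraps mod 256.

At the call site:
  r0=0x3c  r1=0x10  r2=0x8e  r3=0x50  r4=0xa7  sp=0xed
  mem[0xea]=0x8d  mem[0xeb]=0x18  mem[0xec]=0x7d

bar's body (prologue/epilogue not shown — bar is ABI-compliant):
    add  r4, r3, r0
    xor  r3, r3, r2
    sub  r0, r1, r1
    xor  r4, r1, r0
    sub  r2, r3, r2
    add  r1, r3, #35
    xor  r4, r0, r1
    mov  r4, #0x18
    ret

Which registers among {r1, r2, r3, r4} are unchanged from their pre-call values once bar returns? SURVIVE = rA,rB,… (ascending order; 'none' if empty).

SURVIVE = r1,r2,r3

prologue: push r1 -> mem[0xec]=0x10, sp=0xec
prologue: push r2 -> mem[0xeb]=0x8e, sp=0xeb
prologue: push r3 -> mem[0xea]=0x50, sp=0xea
body[0] add  r4, r3, r0 -> r4=0x8c
body[1] xor  r3, r3, r2 -> r3=0xde
body[2] sub  r0, r1, r1 -> r0=0x00
body[3] xor  r4, r1, r0 -> r4=0x10
body[4] sub  r2, r3, r2 -> r2=0x50
body[5] add  r1, r3, #35 -> r1=0x01
body[6] xor  r4, r0, r1 -> r4=0x01
body[7] mov  r4, #0x18 -> r4=0x18
epilogue: pop r3=0x50, sp=0xeb
epilogue: pop r2=0x8e, sp=0xec
epilogue: pop r1=0x10, sp=0xed
r1: callee-saved, written=True
r2: callee-saved, written=True
r3: callee-saved, written=True
r4: caller-saved, written=True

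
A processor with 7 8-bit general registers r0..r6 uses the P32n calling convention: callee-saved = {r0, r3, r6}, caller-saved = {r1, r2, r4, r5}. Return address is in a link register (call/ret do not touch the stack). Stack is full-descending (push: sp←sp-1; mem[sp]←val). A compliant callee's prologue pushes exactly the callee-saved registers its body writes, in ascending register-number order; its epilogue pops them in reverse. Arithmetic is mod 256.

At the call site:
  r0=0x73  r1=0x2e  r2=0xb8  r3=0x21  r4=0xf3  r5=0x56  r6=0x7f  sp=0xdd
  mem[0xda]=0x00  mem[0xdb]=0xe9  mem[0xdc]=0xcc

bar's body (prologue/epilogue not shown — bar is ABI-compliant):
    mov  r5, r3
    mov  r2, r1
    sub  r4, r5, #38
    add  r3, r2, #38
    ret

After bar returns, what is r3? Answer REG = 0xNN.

REG = 0x21

prologue: push r3 → mem[0xdc]=0x21, sp=0xdc
body[0] mov  r5, r3 → r5=0x21
body[1] mov  r2, r1 → r2=0x2e
body[2] sub  r4, r5, #38 → r4=0xfb
body[3] add  r3, r2, #38 → r3=0x54
epilogue: pop r3=0x21, sp=0xdd
r3 is callee-saved → restored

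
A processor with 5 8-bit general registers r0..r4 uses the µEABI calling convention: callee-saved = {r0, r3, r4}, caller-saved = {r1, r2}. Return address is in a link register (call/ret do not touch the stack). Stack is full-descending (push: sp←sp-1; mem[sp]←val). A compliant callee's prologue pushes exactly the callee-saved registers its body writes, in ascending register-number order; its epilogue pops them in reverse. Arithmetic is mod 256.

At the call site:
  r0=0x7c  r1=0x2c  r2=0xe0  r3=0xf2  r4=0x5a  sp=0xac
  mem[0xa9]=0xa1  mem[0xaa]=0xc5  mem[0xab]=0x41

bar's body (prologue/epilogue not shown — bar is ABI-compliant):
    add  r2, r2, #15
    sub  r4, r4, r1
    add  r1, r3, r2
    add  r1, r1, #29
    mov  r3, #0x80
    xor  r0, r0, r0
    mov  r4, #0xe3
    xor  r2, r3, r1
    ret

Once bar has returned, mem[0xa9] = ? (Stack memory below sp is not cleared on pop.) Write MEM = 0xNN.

MEM = 0x5a

prologue: push r0 -> mem[0xab]=0x7c, sp=0xab
prologue: push r3 -> mem[0xaa]=0xf2, sp=0xaa
prologue: push r4 -> mem[0xa9]=0x5a, sp=0xa9
body[0] add  r2, r2, #15 -> r2=0xef
body[1] sub  r4, r4, r1 -> r4=0x2e
body[2] add  r1, r3, r2 -> r1=0xe1
body[3] add  r1, r1, #29 -> r1=0xfe
body[4] mov  r3, #0x80 -> r3=0x80
body[5] xor  r0, r0, r0 -> r0=0x00
body[6] mov  r4, #0xe3 -> r4=0xe3
body[7] xor  r2, r3, r1 -> r2=0x7e
epilogue: pop r4=0x5a, sp=0xaa
epilogue: pop r3=0xf2, sp=0xab
epilogue: pop r0=0x7c, sp=0xac
prologue pushed ['r0', 'r3', 'r4'] at ['0xab', '0xaa', '0xa9']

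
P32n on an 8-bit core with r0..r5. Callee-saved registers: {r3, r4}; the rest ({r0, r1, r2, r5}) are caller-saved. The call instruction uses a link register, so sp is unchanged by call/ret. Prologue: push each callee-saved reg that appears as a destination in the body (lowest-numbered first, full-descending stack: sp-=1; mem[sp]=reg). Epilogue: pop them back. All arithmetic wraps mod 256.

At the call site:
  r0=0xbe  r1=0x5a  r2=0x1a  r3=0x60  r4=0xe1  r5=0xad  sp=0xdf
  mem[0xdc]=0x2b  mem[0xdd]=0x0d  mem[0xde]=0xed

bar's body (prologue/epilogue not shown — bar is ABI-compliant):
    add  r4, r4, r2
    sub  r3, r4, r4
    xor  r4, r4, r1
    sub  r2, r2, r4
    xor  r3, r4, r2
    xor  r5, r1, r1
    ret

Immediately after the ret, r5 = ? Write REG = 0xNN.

prologue: push r3 -> mem[0xde]=0x60, sp=0xde
prologue: push r4 -> mem[0xdd]=0xe1, sp=0xdd
body[0] add  r4, r4, r2 -> r4=0xfb
body[1] sub  r3, r4, r4 -> r3=0x00
body[2] xor  r4, r4, r1 -> r4=0xa1
body[3] sub  r2, r2, r4 -> r2=0x79
body[4] xor  r3, r4, r2 -> r3=0xd8
body[5] xor  r5, r1, r1 -> r5=0x00
epilogue: pop r4=0xe1, sp=0xde
epilogue: pop r3=0x60, sp=0xdf
r5 is caller-saved -> body value

REG = 0x00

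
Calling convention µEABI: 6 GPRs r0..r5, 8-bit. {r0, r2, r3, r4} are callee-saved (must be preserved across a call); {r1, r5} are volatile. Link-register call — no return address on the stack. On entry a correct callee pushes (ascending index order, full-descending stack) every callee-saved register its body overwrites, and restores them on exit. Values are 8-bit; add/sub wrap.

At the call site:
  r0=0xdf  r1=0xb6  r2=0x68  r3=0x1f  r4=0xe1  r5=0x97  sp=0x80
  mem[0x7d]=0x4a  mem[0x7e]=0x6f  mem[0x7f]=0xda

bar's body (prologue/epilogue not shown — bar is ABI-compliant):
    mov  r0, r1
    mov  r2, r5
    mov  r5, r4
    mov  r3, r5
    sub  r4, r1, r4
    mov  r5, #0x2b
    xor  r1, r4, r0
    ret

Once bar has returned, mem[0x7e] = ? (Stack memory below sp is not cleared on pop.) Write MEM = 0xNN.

prologue: push r0 → mem[0x7f]=0xdf, sp=0x7f
prologue: push r2 → mem[0x7e]=0x68, sp=0x7e
prologue: push r3 → mem[0x7d]=0x1f, sp=0x7d
prologue: push r4 → mem[0x7c]=0xe1, sp=0x7c
body[0] mov  r0, r1 → r0=0xb6
body[1] mov  r2, r5 → r2=0x97
body[2] mov  r5, r4 → r5=0xe1
body[3] mov  r3, r5 → r3=0xe1
body[4] sub  r4, r1, r4 → r4=0xd5
body[5] mov  r5, #0x2b → r5=0x2b
body[6] xor  r1, r4, r0 → r1=0x63
epilogue: pop r4=0xe1, sp=0x7d
epilogue: pop r3=0x1f, sp=0x7e
epilogue: pop r2=0x68, sp=0x7f
epilogue: pop r0=0xdf, sp=0x80
prologue pushed ['r0', 'r2', 'r3', 'r4'] at ['0x7f', '0x7e', '0x7d', '0x7c']

MEM = 0x68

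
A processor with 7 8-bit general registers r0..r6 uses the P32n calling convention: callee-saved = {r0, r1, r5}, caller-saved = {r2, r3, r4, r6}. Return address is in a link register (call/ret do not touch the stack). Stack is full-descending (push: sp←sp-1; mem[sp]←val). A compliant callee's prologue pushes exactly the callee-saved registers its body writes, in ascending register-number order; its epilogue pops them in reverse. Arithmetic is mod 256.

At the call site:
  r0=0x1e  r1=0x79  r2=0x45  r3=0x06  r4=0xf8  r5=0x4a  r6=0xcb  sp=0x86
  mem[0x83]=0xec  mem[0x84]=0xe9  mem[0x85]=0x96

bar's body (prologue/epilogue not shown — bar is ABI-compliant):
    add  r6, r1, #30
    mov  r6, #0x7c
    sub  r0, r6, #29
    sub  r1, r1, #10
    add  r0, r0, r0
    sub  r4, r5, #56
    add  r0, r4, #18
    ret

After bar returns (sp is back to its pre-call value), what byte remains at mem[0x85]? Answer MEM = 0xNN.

MEM = 0x1e

prologue: push r0 -> mem[0x85]=0x1e, sp=0x85
prologue: push r1 -> mem[0x84]=0x79, sp=0x84
body[0] add  r6, r1, #30 -> r6=0x97
body[1] mov  r6, #0x7c -> r6=0x7c
body[2] sub  r0, r6, #29 -> r0=0x5f
body[3] sub  r1, r1, #10 -> r1=0x6f
body[4] add  r0, r0, r0 -> r0=0xbe
body[5] sub  r4, r5, #56 -> r4=0x12
body[6] add  r0, r4, #18 -> r0=0x24
epilogue: pop r1=0x79, sp=0x85
epilogue: pop r0=0x1e, sp=0x86
prologue pushed ['r0', 'r1'] at ['0x85', '0x84']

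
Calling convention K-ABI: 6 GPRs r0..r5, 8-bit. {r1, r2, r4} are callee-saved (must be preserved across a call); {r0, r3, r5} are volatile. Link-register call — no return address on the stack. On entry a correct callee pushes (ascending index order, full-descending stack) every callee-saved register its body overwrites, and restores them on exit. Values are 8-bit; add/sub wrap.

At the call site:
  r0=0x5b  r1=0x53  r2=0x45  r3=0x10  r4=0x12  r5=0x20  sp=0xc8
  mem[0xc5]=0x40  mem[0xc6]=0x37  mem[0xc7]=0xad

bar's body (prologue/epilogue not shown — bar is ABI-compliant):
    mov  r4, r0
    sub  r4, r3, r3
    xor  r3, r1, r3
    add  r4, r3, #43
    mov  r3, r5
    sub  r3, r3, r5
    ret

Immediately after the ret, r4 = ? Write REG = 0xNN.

REG = 0x12

prologue: push r4 → mem[0xc7]=0x12, sp=0xc7
body[0] mov  r4, r0 → r4=0x5b
body[1] sub  r4, r3, r3 → r4=0x00
body[2] xor  r3, r1, r3 → r3=0x43
body[3] add  r4, r3, #43 → r4=0x6e
body[4] mov  r3, r5 → r3=0x20
body[5] sub  r3, r3, r5 → r3=0x00
epilogue: pop r4=0x12, sp=0xc8
r4 is callee-saved → restored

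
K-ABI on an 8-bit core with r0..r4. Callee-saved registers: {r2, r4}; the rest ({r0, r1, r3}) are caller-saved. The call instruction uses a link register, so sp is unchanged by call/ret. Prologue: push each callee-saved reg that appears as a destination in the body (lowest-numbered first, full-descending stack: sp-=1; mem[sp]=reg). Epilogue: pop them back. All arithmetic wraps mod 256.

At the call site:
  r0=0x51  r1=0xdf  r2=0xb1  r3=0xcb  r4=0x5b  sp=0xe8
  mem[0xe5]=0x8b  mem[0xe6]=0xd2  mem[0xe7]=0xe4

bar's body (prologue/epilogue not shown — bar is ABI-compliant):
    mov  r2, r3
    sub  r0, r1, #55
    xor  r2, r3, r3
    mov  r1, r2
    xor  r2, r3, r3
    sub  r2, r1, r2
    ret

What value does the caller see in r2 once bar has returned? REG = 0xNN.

prologue: push r2 → mem[0xe7]=0xb1, sp=0xe7
body[0] mov  r2, r3 → r2=0xcb
body[1] sub  r0, r1, #55 → r0=0xa8
body[2] xor  r2, r3, r3 → r2=0x00
body[3] mov  r1, r2 → r1=0x00
body[4] xor  r2, r3, r3 → r2=0x00
body[5] sub  r2, r1, r2 → r2=0x00
epilogue: pop r2=0xb1, sp=0xe8
r2 is callee-saved → restored

REG = 0xb1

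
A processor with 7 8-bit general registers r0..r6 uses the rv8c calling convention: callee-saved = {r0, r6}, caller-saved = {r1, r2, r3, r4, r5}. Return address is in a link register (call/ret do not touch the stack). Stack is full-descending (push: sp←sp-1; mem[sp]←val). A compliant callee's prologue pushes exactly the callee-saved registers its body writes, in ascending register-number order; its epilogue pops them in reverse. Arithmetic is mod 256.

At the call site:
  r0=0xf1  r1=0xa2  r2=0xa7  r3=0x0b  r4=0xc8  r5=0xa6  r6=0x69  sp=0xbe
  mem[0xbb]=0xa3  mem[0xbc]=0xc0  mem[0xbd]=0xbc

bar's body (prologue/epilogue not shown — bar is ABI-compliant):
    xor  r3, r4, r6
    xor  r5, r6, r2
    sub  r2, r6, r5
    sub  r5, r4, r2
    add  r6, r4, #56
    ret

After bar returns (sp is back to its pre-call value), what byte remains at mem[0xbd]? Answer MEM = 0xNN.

prologue: push r6 -> mem[0xbd]=0x69, sp=0xbd
body[0] xor  r3, r4, r6 -> r3=0xa1
body[1] xor  r5, r6, r2 -> r5=0xce
body[2] sub  r2, r6, r5 -> r2=0x9b
body[3] sub  r5, r4, r2 -> r5=0x2d
body[4] add  r6, r4, #56 -> r6=0x00
epilogue: pop r6=0x69, sp=0xbe
prologue pushed ['r6'] at ['0xbd']

MEM = 0x69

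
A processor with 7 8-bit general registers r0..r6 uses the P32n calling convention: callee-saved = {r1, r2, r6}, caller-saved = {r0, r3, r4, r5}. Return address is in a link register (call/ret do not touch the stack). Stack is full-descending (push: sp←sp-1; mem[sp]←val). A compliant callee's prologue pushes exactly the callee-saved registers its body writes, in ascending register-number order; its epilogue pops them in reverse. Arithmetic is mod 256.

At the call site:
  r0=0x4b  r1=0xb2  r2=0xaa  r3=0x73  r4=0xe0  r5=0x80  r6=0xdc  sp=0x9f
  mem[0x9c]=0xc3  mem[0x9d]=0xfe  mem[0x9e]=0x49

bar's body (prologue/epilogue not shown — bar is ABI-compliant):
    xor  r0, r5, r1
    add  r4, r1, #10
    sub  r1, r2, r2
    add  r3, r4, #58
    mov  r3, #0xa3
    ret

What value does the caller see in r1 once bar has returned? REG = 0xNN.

prologue: push r1 → mem[0x9e]=0xb2, sp=0x9e
body[0] xor  r0, r5, r1 → r0=0x32
body[1] add  r4, r1, #10 → r4=0xbc
body[2] sub  r1, r2, r2 → r1=0x00
body[3] add  r3, r4, #58 → r3=0xf6
body[4] mov  r3, #0xa3 → r3=0xa3
epilogue: pop r1=0xb2, sp=0x9f
r1 is callee-saved → restored

REG = 0xb2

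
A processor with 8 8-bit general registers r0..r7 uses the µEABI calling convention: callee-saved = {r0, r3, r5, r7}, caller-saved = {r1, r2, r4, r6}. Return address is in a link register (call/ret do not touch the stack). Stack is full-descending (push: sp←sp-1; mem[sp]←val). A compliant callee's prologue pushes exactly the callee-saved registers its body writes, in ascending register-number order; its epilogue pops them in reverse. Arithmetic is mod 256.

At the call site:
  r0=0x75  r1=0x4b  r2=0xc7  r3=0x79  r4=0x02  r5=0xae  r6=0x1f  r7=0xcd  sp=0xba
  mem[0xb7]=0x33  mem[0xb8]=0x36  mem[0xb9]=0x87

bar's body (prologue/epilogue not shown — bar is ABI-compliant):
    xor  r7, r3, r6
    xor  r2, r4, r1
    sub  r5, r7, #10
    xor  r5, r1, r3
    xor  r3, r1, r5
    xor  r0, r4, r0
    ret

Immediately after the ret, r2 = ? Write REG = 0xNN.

prologue: push r0 -> mem[0xb9]=0x75, sp=0xb9
prologue: push r3 -> mem[0xb8]=0x79, sp=0xb8
prologue: push r5 -> mem[0xb7]=0xae, sp=0xb7
prologue: push r7 -> mem[0xb6]=0xcd, sp=0xb6
body[0] xor  r7, r3, r6 -> r7=0x66
body[1] xor  r2, r4, r1 -> r2=0x49
body[2] sub  r5, r7, #10 -> r5=0x5c
body[3] xor  r5, r1, r3 -> r5=0x32
body[4] xor  r3, r1, r5 -> r3=0x79
body[5] xor  r0, r4, r0 -> r0=0x77
epilogue: pop r7=0xcd, sp=0xb7
epilogue: pop r5=0xae, sp=0xb8
epilogue: pop r3=0x79, sp=0xb9
epilogue: pop r0=0x75, sp=0xba
r2 is caller-saved -> body value

REG = 0x49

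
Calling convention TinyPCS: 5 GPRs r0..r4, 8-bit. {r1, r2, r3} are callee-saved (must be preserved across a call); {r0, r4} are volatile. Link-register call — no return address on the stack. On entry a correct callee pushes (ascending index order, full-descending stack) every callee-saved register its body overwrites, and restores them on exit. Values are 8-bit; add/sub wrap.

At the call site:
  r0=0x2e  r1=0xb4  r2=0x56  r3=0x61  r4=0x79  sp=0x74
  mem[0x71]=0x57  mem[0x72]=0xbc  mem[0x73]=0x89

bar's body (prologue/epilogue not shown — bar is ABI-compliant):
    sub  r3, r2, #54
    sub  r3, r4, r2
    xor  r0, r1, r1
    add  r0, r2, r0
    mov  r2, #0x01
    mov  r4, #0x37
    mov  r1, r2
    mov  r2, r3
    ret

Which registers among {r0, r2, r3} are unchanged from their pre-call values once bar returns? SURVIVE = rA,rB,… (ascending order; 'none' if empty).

SURVIVE = r2,r3

prologue: push r1 → mem[0x73]=0xb4, sp=0x73
prologue: push r2 → mem[0x72]=0x56, sp=0x72
prologue: push r3 → mem[0x71]=0x61, sp=0x71
body[0] sub  r3, r2, #54 → r3=0x20
body[1] sub  r3, r4, r2 → r3=0x23
body[2] xor  r0, r1, r1 → r0=0x00
body[3] add  r0, r2, r0 → r0=0x56
body[4] mov  r2, #0x01 → r2=0x01
body[5] mov  r4, #0x37 → r4=0x37
body[6] mov  r1, r2 → r1=0x01
body[7] mov  r2, r3 → r2=0x23
epilogue: pop r3=0x61, sp=0x72
epilogue: pop r2=0x56, sp=0x73
epilogue: pop r1=0xb4, sp=0x74
r0: caller-saved, written=True
r2: callee-saved, written=True
r3: callee-saved, written=True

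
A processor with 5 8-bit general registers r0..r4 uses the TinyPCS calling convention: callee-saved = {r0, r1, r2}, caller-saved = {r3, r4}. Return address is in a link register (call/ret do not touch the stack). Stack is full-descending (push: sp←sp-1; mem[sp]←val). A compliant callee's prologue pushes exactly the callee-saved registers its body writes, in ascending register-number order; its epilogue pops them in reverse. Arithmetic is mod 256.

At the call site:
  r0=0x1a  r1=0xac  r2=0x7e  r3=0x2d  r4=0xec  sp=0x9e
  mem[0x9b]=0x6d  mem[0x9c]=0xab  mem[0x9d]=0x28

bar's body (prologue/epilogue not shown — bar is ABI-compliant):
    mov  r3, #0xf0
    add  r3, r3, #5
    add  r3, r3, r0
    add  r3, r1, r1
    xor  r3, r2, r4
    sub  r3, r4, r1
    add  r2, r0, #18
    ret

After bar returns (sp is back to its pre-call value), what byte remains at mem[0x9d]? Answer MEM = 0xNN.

prologue: push r2 → mem[0x9d]=0x7e, sp=0x9d
body[0] mov  r3, #0xf0 → r3=0xf0
body[1] add  r3, r3, #5 → r3=0xf5
body[2] add  r3, r3, r0 → r3=0x0f
body[3] add  r3, r1, r1 → r3=0x58
body[4] xor  r3, r2, r4 → r3=0x92
body[5] sub  r3, r4, r1 → r3=0x40
body[6] add  r2, r0, #18 → r2=0x2c
epilogue: pop r2=0x7e, sp=0x9e
prologue pushed ['r2'] at ['0x9d']

MEM = 0x7e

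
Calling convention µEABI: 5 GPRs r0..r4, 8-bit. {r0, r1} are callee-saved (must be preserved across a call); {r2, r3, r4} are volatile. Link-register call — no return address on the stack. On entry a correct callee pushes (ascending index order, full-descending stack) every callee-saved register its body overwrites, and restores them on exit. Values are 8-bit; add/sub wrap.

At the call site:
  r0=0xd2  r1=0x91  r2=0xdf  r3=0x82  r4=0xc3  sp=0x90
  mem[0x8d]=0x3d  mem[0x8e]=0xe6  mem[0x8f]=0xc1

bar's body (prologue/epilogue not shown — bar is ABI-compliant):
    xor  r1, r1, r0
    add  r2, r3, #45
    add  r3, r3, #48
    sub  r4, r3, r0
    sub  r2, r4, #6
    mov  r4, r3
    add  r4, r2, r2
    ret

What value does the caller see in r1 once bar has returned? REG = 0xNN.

prologue: push r1 → mem[0x8f]=0x91, sp=0x8f
body[0] xor  r1, r1, r0 → r1=0x43
body[1] add  r2, r3, #45 → r2=0xaf
body[2] add  r3, r3, #48 → r3=0xb2
body[3] sub  r4, r3, r0 → r4=0xe0
body[4] sub  r2, r4, #6 → r2=0xda
body[5] mov  r4, r3 → r4=0xb2
body[6] add  r4, r2, r2 → r4=0xb4
epilogue: pop r1=0x91, sp=0x90
r1 is callee-saved → restored

REG = 0x91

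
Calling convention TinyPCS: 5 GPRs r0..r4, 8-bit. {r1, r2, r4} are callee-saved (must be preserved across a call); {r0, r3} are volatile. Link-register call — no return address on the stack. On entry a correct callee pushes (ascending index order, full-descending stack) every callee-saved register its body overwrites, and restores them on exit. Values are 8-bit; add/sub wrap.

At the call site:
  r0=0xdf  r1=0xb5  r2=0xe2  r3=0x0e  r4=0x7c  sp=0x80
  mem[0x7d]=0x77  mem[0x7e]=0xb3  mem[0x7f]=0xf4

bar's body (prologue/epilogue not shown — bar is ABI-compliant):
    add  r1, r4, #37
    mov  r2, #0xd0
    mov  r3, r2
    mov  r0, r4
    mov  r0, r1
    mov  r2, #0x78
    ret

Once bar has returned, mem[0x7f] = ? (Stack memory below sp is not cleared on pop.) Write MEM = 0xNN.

prologue: push r1 -> mem[0x7f]=0xb5, sp=0x7f
prologue: push r2 -> mem[0x7e]=0xe2, sp=0x7e
body[0] add  r1, r4, #37 -> r1=0xa1
body[1] mov  r2, #0xd0 -> r2=0xd0
body[2] mov  r3, r2 -> r3=0xd0
body[3] mov  r0, r4 -> r0=0x7c
body[4] mov  r0, r1 -> r0=0xa1
body[5] mov  r2, #0x78 -> r2=0x78
epilogue: pop r2=0xe2, sp=0x7f
epilogue: pop r1=0xb5, sp=0x80
prologue pushed ['r1', 'r2'] at ['0x7f', '0x7e']

MEM = 0xb5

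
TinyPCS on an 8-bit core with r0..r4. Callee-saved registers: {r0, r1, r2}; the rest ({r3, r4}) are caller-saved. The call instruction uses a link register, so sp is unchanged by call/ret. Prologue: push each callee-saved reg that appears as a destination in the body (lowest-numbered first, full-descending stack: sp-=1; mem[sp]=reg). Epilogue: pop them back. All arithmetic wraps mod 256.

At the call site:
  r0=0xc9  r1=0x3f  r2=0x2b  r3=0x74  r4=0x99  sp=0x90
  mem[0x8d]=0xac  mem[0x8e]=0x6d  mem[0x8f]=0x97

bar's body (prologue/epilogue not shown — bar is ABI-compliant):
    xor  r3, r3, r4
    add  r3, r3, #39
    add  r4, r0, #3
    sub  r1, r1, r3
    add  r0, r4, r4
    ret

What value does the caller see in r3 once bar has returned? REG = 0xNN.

REG = 0x14

prologue: push r0 -> mem[0x8f]=0xc9, sp=0x8f
prologue: push r1 -> mem[0x8e]=0x3f, sp=0x8e
body[0] xor  r3, r3, r4 -> r3=0xed
body[1] add  r3, r3, #39 -> r3=0x14
body[2] add  r4, r0, #3 -> r4=0xcc
body[3] sub  r1, r1, r3 -> r1=0x2b
body[4] add  r0, r4, r4 -> r0=0x98
epilogue: pop r1=0x3f, sp=0x8f
epilogue: pop r0=0xc9, sp=0x90
r3 is caller-saved -> body value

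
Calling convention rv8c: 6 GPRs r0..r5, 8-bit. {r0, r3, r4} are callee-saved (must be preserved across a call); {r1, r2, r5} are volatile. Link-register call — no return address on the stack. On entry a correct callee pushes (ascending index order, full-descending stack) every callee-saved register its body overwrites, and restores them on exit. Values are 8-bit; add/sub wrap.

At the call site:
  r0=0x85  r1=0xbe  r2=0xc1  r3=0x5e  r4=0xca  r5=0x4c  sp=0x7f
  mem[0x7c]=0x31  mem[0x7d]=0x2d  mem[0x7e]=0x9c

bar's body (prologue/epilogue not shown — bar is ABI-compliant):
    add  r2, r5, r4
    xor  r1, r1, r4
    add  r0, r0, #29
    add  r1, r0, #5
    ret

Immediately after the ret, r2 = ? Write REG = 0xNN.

REG = 0x16

prologue: push r0 -> mem[0x7e]=0x85, sp=0x7e
body[0] add  r2, r5, r4 -> r2=0x16
body[1] xor  r1, r1, r4 -> r1=0x74
body[2] add  r0, r0, #29 -> r0=0xa2
body[3] add  r1, r0, #5 -> r1=0xa7
epilogue: pop r0=0x85, sp=0x7f
r2 is caller-saved -> body value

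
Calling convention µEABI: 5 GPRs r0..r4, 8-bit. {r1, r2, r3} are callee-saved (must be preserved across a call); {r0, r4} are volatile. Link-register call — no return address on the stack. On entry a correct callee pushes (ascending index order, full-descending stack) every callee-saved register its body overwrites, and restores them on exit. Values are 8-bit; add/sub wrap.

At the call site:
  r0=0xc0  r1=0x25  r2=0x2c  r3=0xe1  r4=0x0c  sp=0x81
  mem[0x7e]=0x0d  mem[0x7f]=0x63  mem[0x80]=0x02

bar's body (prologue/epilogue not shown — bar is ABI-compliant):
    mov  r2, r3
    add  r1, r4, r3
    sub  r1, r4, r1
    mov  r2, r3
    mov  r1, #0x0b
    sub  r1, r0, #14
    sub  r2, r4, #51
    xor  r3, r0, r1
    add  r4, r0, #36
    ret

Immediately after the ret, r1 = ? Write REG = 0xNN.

REG = 0x25

prologue: push r1 → mem[0x80]=0x25, sp=0x80
prologue: push r2 → mem[0x7f]=0x2c, sp=0x7f
prologue: push r3 → mem[0x7e]=0xe1, sp=0x7e
body[0] mov  r2, r3 → r2=0xe1
body[1] add  r1, r4, r3 → r1=0xed
body[2] sub  r1, r4, r1 → r1=0x1f
body[3] mov  r2, r3 → r2=0xe1
body[4] mov  r1, #0x0b → r1=0x0b
body[5] sub  r1, r0, #14 → r1=0xb2
body[6] sub  r2, r4, #51 → r2=0xd9
body[7] xor  r3, r0, r1 → r3=0x72
body[8] add  r4, r0, #36 → r4=0xe4
epilogue: pop r3=0xe1, sp=0x7f
epilogue: pop r2=0x2c, sp=0x80
epilogue: pop r1=0x25, sp=0x81
r1 is callee-saved → restored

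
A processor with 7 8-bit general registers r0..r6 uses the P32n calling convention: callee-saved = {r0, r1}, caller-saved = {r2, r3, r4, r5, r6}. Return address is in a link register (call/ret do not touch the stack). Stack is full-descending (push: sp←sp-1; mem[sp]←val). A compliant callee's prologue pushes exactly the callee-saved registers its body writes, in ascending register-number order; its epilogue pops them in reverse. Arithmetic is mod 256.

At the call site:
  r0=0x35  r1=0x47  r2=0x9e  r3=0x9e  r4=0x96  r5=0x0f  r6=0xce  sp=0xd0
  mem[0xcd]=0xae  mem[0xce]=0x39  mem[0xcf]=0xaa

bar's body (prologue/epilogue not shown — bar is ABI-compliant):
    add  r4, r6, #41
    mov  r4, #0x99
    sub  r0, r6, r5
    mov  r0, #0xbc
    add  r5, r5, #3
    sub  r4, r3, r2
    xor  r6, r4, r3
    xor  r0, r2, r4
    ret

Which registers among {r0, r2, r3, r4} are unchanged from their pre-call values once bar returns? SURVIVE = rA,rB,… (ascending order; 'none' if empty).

prologue: push r0 → mem[0xcf]=0x35, sp=0xcf
body[0] add  r4, r6, #41 → r4=0xf7
body[1] mov  r4, #0x99 → r4=0x99
body[2] sub  r0, r6, r5 → r0=0xbf
body[3] mov  r0, #0xbc → r0=0xbc
body[4] add  r5, r5, #3 → r5=0x12
body[5] sub  r4, r3, r2 → r4=0x00
body[6] xor  r6, r4, r3 → r6=0x9e
body[7] xor  r0, r2, r4 → r0=0x9e
epilogue: pop r0=0x35, sp=0xd0
r0: callee-saved, written=True
r2: caller-saved, written=False
r3: caller-saved, written=False
r4: caller-saved, written=True

SURVIVE = r0,r2,r3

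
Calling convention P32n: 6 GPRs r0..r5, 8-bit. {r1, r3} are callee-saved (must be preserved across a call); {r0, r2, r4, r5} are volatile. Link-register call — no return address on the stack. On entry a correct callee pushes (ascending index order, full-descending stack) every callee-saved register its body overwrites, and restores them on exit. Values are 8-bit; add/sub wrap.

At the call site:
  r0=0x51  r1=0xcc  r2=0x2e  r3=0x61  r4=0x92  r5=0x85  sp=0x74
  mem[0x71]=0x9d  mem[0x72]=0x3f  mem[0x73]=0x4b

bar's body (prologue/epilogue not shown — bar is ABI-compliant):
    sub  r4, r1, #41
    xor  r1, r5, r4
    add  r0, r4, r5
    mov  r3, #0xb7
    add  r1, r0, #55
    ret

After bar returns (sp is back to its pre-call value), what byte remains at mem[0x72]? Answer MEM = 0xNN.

MEM = 0x61

prologue: push r1 -> mem[0x73]=0xcc, sp=0x73
prologue: push r3 -> mem[0x72]=0x61, sp=0x72
body[0] sub  r4, r1, #41 -> r4=0xa3
body[1] xor  r1, r5, r4 -> r1=0x26
body[2] add  r0, r4, r5 -> r0=0x28
body[3] mov  r3, #0xb7 -> r3=0xb7
body[4] add  r1, r0, #55 -> r1=0x5f
epilogue: pop r3=0x61, sp=0x73
epilogue: pop r1=0xcc, sp=0x74
prologue pushed ['r1', 'r3'] at ['0x73', '0x72']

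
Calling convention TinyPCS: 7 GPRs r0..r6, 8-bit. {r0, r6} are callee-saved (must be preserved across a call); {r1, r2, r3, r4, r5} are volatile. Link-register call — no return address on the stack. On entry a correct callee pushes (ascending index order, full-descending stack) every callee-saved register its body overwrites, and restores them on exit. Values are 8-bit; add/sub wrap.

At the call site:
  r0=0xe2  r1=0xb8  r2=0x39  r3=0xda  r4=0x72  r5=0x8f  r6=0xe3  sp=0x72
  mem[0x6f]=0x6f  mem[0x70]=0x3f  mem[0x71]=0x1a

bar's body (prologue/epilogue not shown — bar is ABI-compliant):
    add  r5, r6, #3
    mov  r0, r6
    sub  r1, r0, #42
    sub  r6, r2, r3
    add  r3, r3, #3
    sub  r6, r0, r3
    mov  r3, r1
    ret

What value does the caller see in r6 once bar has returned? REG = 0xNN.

prologue: push r0 -> mem[0x71]=0xe2, sp=0x71
prologue: push r6 -> mem[0x70]=0xe3, sp=0x70
body[0] add  r5, r6, #3 -> r5=0xe6
body[1] mov  r0, r6 -> r0=0xe3
body[2] sub  r1, r0, #42 -> r1=0xb9
body[3] sub  r6, r2, r3 -> r6=0x5f
body[4] add  r3, r3, #3 -> r3=0xdd
body[5] sub  r6, r0, r3 -> r6=0x06
body[6] mov  r3, r1 -> r3=0xb9
epilogue: pop r6=0xe3, sp=0x71
epilogue: pop r0=0xe2, sp=0x72
r6 is callee-saved -> restored

REG = 0xe3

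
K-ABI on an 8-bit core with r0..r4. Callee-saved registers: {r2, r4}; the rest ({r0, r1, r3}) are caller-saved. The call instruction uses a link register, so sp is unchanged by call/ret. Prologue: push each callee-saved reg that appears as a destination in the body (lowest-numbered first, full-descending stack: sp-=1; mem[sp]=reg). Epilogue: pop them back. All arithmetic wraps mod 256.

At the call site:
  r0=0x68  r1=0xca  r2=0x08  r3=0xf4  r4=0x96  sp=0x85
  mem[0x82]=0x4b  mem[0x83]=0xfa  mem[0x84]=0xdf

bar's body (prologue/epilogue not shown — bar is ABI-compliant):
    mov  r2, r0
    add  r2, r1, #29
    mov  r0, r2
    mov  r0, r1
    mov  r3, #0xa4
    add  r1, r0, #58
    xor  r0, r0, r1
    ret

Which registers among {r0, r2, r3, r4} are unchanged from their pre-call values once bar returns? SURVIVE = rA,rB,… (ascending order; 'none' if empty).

SURVIVE = r2,r4

prologue: push r2 → mem[0x84]=0x08, sp=0x84
body[0] mov  r2, r0 → r2=0x68
body[1] add  r2, r1, #29 → r2=0xe7
body[2] mov  r0, r2 → r0=0xe7
body[3] mov  r0, r1 → r0=0xca
body[4] mov  r3, #0xa4 → r3=0xa4
body[5] add  r1, r0, #58 → r1=0x04
body[6] xor  r0, r0, r1 → r0=0xce
epilogue: pop r2=0x08, sp=0x85
r0: caller-saved, written=True
r2: callee-saved, written=True
r3: caller-saved, written=True
r4: callee-saved, written=False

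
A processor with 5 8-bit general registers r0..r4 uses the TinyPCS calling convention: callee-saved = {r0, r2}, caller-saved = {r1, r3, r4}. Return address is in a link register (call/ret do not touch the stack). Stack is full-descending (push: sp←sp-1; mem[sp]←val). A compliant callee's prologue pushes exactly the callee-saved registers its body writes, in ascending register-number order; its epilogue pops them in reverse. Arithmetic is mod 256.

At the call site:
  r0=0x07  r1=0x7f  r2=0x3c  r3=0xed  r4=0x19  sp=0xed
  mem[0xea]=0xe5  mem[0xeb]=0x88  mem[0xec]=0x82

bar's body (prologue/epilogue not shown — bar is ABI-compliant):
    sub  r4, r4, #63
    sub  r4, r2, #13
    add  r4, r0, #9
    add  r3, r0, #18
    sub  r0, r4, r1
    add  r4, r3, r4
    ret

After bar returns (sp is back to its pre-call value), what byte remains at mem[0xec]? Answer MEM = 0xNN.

prologue: push r0 → mem[0xec]=0x07, sp=0xec
body[0] sub  r4, r4, #63 → r4=0xda
body[1] sub  r4, r2, #13 → r4=0x2f
body[2] add  r4, r0, #9 → r4=0x10
body[3] add  r3, r0, #18 → r3=0x19
body[4] sub  r0, r4, r1 → r0=0x91
body[5] add  r4, r3, r4 → r4=0x29
epilogue: pop r0=0x07, sp=0xed
prologue pushed ['r0'] at ['0xec']

MEM = 0x07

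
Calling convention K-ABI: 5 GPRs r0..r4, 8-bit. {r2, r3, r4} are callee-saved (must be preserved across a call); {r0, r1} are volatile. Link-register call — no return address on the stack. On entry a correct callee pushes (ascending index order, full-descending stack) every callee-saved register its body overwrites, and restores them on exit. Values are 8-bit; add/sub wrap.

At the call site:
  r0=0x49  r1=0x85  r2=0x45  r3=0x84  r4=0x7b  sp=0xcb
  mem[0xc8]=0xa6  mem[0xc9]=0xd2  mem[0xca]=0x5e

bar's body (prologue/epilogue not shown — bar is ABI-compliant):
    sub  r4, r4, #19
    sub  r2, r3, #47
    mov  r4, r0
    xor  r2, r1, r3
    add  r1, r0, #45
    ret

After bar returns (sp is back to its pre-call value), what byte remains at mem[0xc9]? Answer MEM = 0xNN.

MEM = 0x7b

prologue: push r2 → mem[0xca]=0x45, sp=0xca
prologue: push r4 → mem[0xc9]=0x7b, sp=0xc9
body[0] sub  r4, r4, #19 → r4=0x68
body[1] sub  r2, r3, #47 → r2=0x55
body[2] mov  r4, r0 → r4=0x49
body[3] xor  r2, r1, r3 → r2=0x01
body[4] add  r1, r0, #45 → r1=0x76
epilogue: pop r4=0x7b, sp=0xca
epilogue: pop r2=0x45, sp=0xcb
prologue pushed ['r2', 'r4'] at ['0xca', '0xc9']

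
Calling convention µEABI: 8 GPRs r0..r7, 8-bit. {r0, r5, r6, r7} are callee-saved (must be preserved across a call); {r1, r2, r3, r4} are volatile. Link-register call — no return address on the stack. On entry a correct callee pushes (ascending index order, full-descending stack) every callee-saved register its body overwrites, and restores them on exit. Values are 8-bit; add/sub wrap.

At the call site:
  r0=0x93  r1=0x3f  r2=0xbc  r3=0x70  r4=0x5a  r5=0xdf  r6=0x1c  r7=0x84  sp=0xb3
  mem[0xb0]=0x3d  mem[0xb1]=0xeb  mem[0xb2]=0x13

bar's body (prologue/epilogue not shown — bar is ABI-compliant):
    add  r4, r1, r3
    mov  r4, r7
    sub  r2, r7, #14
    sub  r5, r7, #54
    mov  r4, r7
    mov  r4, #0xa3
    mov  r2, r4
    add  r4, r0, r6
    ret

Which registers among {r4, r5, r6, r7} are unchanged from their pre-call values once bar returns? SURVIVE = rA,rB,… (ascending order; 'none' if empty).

prologue: push r5 -> mem[0xb2]=0xdf, sp=0xb2
body[0] add  r4, r1, r3 -> r4=0xaf
body[1] mov  r4, r7 -> r4=0x84
body[2] sub  r2, r7, #14 -> r2=0x76
body[3] sub  r5, r7, #54 -> r5=0x4e
body[4] mov  r4, r7 -> r4=0x84
body[5] mov  r4, #0xa3 -> r4=0xa3
body[6] mov  r2, r4 -> r2=0xa3
body[7] add  r4, r0, r6 -> r4=0xaf
epilogue: pop r5=0xdf, sp=0xb3
r4: caller-saved, written=True
r5: callee-saved, written=True
r6: callee-saved, written=False
r7: callee-saved, written=False

SURVIVE = r5,r6,r7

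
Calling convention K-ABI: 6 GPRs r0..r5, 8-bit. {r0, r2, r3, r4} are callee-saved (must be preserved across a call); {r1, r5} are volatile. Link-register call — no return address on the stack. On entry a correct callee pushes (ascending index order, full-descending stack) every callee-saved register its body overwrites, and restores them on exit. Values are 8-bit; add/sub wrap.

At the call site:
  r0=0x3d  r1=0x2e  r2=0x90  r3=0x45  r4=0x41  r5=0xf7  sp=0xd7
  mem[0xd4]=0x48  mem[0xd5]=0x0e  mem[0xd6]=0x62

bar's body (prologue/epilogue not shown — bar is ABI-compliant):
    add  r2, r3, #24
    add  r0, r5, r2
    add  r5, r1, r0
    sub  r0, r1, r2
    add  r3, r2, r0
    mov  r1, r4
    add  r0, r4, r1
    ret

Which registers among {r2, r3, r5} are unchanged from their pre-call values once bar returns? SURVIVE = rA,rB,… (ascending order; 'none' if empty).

SURVIVE = r2,r3

prologue: push r0 -> mem[0xd6]=0x3d, sp=0xd6
prologue: push r2 -> mem[0xd5]=0x90, sp=0xd5
prologue: push r3 -> mem[0xd4]=0x45, sp=0xd4
body[0] add  r2, r3, #24 -> r2=0x5d
body[1] add  r0, r5, r2 -> r0=0x54
body[2] add  r5, r1, r0 -> r5=0x82
body[3] sub  r0, r1, r2 -> r0=0xd1
body[4] add  r3, r2, r0 -> r3=0x2e
body[5] mov  r1, r4 -> r1=0x41
body[6] add  r0, r4, r1 -> r0=0x82
epilogue: pop r3=0x45, sp=0xd5
epilogue: pop r2=0x90, sp=0xd6
epilogue: pop r0=0x3d, sp=0xd7
r2: callee-saved, written=True
r3: callee-saved, written=True
r5: caller-saved, written=True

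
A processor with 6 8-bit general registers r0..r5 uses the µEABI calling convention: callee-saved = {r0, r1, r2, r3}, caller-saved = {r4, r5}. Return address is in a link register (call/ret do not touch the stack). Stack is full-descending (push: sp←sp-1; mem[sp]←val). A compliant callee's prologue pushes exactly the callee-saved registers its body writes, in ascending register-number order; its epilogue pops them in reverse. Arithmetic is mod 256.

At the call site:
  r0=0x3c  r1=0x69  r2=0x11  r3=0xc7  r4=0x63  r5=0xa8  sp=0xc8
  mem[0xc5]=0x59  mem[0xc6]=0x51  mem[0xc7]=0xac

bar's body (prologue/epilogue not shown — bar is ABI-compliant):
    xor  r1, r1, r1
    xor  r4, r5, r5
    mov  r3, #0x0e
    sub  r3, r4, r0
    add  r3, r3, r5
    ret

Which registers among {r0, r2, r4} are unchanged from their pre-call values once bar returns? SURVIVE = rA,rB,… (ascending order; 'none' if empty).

SURVIVE = r0,r2

prologue: push r1 → mem[0xc7]=0x69, sp=0xc7
prologue: push r3 → mem[0xc6]=0xc7, sp=0xc6
body[0] xor  r1, r1, r1 → r1=0x00
body[1] xor  r4, r5, r5 → r4=0x00
body[2] mov  r3, #0x0e → r3=0x0e
body[3] sub  r3, r4, r0 → r3=0xc4
body[4] add  r3, r3, r5 → r3=0x6c
epilogue: pop r3=0xc7, sp=0xc7
epilogue: pop r1=0x69, sp=0xc8
r0: callee-saved, written=False
r2: callee-saved, written=False
r4: caller-saved, written=True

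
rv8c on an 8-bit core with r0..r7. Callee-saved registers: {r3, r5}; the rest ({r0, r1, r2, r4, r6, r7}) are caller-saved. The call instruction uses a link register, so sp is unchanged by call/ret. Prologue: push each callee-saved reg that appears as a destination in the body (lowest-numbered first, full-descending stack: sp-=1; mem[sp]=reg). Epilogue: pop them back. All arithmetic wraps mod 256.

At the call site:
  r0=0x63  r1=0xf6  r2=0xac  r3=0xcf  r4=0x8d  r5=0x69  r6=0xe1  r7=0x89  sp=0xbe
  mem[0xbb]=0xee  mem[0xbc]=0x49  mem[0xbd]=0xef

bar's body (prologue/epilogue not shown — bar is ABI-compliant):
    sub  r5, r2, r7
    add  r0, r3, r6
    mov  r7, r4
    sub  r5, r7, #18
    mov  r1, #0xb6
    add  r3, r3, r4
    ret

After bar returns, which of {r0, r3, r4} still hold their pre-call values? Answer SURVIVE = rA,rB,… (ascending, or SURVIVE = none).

prologue: push r3 -> mem[0xbd]=0xcf, sp=0xbd
prologue: push r5 -> mem[0xbc]=0x69, sp=0xbc
body[0] sub  r5, r2, r7 -> r5=0x23
body[1] add  r0, r3, r6 -> r0=0xb0
body[2] mov  r7, r4 -> r7=0x8d
body[3] sub  r5, r7, #18 -> r5=0x7b
body[4] mov  r1, #0xb6 -> r1=0xb6
body[5] add  r3, r3, r4 -> r3=0x5c
epilogue: pop r5=0x69, sp=0xbd
epilogue: pop r3=0xcf, sp=0xbe
r0: caller-saved, written=True
r3: callee-saved, written=True
r4: caller-saved, written=False

SURVIVE = r3,r4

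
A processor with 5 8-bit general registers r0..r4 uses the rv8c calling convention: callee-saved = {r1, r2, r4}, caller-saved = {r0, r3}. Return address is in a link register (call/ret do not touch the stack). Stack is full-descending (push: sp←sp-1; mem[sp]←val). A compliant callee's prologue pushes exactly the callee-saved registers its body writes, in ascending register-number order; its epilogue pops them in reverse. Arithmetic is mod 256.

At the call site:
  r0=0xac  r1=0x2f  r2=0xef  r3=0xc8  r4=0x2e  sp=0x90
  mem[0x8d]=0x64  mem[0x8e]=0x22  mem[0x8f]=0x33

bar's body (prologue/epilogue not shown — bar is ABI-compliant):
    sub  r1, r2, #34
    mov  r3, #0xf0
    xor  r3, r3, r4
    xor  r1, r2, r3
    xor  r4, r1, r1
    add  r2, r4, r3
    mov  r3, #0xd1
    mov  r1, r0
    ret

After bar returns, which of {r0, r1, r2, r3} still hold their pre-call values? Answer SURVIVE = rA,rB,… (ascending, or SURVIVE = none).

prologue: push r1 -> mem[0x8f]=0x2f, sp=0x8f
prologue: push r2 -> mem[0x8e]=0xef, sp=0x8e
prologue: push r4 -> mem[0x8d]=0x2e, sp=0x8d
body[0] sub  r1, r2, #34 -> r1=0xcd
body[1] mov  r3, #0xf0 -> r3=0xf0
body[2] xor  r3, r3, r4 -> r3=0xde
body[3] xor  r1, r2, r3 -> r1=0x31
body[4] xor  r4, r1, r1 -> r4=0x00
body[5] add  r2, r4, r3 -> r2=0xde
body[6] mov  r3, #0xd1 -> r3=0xd1
body[7] mov  r1, r0 -> r1=0xac
epilogue: pop r4=0x2e, sp=0x8e
epilogue: pop r2=0xef, sp=0x8f
epilogue: pop r1=0x2f, sp=0x90
r0: caller-saved, written=False
r1: callee-saved, written=True
r2: callee-saved, written=True
r3: caller-saved, written=True

SURVIVE = r0,r1,r2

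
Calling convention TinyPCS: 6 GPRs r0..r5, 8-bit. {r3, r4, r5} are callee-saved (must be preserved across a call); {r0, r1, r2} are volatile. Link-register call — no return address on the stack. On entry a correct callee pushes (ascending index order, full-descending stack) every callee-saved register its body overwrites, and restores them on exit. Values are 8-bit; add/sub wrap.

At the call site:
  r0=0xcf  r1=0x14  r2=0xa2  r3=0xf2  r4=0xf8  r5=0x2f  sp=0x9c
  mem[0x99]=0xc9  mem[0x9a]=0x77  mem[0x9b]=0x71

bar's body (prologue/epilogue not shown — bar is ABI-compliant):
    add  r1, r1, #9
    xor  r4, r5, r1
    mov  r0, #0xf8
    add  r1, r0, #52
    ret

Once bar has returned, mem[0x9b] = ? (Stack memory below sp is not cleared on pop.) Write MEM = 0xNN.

MEM = 0xf8

prologue: push r4 → mem[0x9b]=0xf8, sp=0x9b
body[0] add  r1, r1, #9 → r1=0x1d
body[1] xor  r4, r5, r1 → r4=0x32
body[2] mov  r0, #0xf8 → r0=0xf8
body[3] add  r1, r0, #52 → r1=0x2c
epilogue: pop r4=0xf8, sp=0x9c
prologue pushed ['r4'] at ['0x9b']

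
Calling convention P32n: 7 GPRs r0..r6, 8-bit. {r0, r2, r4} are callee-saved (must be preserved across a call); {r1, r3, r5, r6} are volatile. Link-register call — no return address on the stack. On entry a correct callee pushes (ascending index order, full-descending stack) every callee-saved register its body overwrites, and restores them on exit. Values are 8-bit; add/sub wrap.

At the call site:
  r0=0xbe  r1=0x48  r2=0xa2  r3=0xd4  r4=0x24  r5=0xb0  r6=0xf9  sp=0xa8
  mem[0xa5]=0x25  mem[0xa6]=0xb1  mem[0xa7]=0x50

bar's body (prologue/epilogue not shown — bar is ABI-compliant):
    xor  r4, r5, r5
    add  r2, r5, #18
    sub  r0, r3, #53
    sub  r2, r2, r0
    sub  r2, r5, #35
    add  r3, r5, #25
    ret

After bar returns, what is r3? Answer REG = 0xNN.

REG = 0xc9

prologue: push r0 → mem[0xa7]=0xbe, sp=0xa7
prologue: push r2 → mem[0xa6]=0xa2, sp=0xa6
prologue: push r4 → mem[0xa5]=0x24, sp=0xa5
body[0] xor  r4, r5, r5 → r4=0x00
body[1] add  r2, r5, #18 → r2=0xc2
body[2] sub  r0, r3, #53 → r0=0x9f
body[3] sub  r2, r2, r0 → r2=0x23
body[4] sub  r2, r5, #35 → r2=0x8d
body[5] add  r3, r5, #25 → r3=0xc9
epilogue: pop r4=0x24, sp=0xa6
epilogue: pop r2=0xa2, sp=0xa7
epilogue: pop r0=0xbe, sp=0xa8
r3 is caller-saved → body value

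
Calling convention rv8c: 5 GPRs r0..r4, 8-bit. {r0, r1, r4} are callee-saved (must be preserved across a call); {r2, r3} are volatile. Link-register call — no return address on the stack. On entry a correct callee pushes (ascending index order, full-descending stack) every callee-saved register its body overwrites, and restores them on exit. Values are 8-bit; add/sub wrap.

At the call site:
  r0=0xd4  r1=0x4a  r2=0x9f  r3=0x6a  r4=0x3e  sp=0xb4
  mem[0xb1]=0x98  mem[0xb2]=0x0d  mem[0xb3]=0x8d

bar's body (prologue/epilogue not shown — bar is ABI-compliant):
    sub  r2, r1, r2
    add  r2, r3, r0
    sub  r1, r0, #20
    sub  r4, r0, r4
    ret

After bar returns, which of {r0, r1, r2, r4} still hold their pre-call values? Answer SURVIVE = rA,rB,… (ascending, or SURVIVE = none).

SURVIVE = r0,r1,r4

prologue: push r1 -> mem[0xb3]=0x4a, sp=0xb3
prologue: push r4 -> mem[0xb2]=0x3e, sp=0xb2
body[0] sub  r2, r1, r2 -> r2=0xab
body[1] add  r2, r3, r0 -> r2=0x3e
body[2] sub  r1, r0, #20 -> r1=0xc0
body[3] sub  r4, r0, r4 -> r4=0x96
epilogue: pop r4=0x3e, sp=0xb3
epilogue: pop r1=0x4a, sp=0xb4
r0: callee-saved, written=False
r1: callee-saved, written=True
r2: caller-saved, written=True
r4: callee-saved, written=True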